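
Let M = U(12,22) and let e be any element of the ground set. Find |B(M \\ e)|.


Deleting e from U(12,22) gives U(12,21) since n > r.
Bases of U(12,21) = C(21,12) = 293930.

293930


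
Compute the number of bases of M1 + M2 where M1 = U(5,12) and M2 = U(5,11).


Bases of a direct sum M1 + M2: |B| = |B(M1)| * |B(M2)|.
|B(U(5,12))| = C(12,5) = 792.
|B(U(5,11))| = C(11,5) = 462.
Total bases = 792 * 462 = 365904.

365904


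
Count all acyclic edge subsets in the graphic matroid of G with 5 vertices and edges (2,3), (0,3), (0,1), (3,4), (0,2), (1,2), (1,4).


An independent set in a graphic matroid is an acyclic edge subset.
G has 5 vertices and 7 edges.
Enumerate all 2^7 = 128 subsets, checking for acyclicity.
Total independent sets = 86.

86


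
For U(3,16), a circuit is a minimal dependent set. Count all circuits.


In U(3,16), circuits are the (4)-element subsets.
Any set of 4 elements is dependent, and removing any one element gives
an independent set of size 3, so it is a minimal dependent set.
Number of circuits = C(16,4) = (16 * 15 * 14 * 13) / (1 * 2 * 3 * 4) = 1820.

1820


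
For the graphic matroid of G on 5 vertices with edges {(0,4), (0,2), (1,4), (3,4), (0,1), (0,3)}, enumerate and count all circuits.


A circuit in a graphic matroid = edge set of a simple cycle.
G has 5 vertices and 6 edges.
Enumerating all minimal edge subsets forming cycles...
Total circuits found: 3.

3


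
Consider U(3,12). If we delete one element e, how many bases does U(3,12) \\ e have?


Deleting e from U(3,12) gives U(3,11) since n > r.
Bases of U(3,11) = C(11,3) = 11! / (3! * 8!) = 165.

165


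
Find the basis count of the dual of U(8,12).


The dual of U(r,n) is U(n-r, n) = U(4,12).
Bases of U(4,12) are all (4)-element subsets.
|B(M*)| = (12 choose 4) = 495.

495


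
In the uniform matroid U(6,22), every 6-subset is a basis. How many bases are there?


Bases of U(6,22) are all 6-element subsets of the 22-element ground set.
Number of bases = C(22,6).
C(22,6) = 22! / (6! * 16!) = 74613.

74613


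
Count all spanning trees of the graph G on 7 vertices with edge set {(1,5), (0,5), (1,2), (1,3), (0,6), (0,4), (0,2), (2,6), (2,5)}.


By Kirchhoff's matrix tree theorem, the number of spanning trees equals
the determinant of any cofactor of the Laplacian matrix L.
G has 7 vertices and 9 edges.
Computing the (6 x 6) cofactor determinant gives 21.

21


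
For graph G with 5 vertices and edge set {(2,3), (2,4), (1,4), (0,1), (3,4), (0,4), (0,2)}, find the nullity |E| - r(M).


Cycle rank (nullity) = |E| - r(M) = |E| - (|V| - c).
|E| = 7, |V| = 5, c = 1.
Nullity = 7 - (5 - 1) = 7 - 4 = 3.

3


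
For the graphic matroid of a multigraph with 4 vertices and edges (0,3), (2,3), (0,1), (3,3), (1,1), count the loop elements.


In a graphic matroid, a loop is a self-loop edge (u,u) with rank 0.
Examining all 5 edges for self-loops...
Self-loops found: (3,3), (1,1)
Number of loops = 2.

2


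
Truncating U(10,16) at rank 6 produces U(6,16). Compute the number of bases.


Truncating U(10,16) to rank 6 gives U(6,16).
Bases of U(6,16) are all 6-element subsets of 16 elements.
Number of bases = C(16,6) = 8008.

8008


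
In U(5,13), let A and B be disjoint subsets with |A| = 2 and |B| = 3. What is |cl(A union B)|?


|A union B| = 2 + 3 = 5 (disjoint).
In U(5,13), cl(S) = S if |S| < 5, else cl(S) = E.
Since 5 >= 5, cl(A union B) = E.
|cl(A union B)| = 13.

13


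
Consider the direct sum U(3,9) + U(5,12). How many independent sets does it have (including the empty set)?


For a direct sum, |I(M1+M2)| = |I(M1)| * |I(M2)|.
|I(U(3,9))| = sum C(9,k) for k=0..3 = 130.
|I(U(5,12))| = sum C(12,k) for k=0..5 = 1586.
Total = 130 * 1586 = 206180.

206180


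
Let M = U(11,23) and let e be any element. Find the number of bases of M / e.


Contracting e from U(11,23) gives U(10,22).
Bases of U(10,22) = C(22,10) = 22! / (10! * 12!) = 646646.

646646


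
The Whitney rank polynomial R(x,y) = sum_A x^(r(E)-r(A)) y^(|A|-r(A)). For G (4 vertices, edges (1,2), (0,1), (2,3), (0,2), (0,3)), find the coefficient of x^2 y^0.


R(x,y) = sum over A in 2^E of x^(r(E)-r(A)) * y^(|A|-r(A)).
G has 4 vertices, 5 edges. r(E) = 3.
Enumerate all 2^5 = 32 subsets.
Count subsets with r(E)-r(A)=2 and |A|-r(A)=0: 5.

5


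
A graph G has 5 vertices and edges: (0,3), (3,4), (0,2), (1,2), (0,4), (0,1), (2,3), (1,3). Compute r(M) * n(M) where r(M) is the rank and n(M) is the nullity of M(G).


r(M) = |V| - c = 5 - 1 = 4.
nullity = |E| - r(M) = 8 - 4 = 4.
Product = 4 * 4 = 16.

16


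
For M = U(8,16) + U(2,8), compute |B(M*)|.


(M1+M2)* = M1* + M2*.
M1* = U(8,16), bases: C(16,8) = 12870.
M2* = U(6,8), bases: C(8,6) = 28.
|B(M*)| = 12870 * 28 = 360360.

360360


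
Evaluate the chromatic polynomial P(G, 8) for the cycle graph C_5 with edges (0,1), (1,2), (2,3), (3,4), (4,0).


P(C_5, k) = (k-1)^5 + (-1)^5*(k-1).
P(8) = (7)^5 - 7
= 16807 - 7 = 16800.

16800


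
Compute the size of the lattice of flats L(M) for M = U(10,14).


Flats of U(10,14): every subset of size < 10 is a flat, plus E itself.
Count = (14 choose 0) + (14 choose 1) + (14 choose 2) + (14 choose 3) + (14 choose 4) + (14 choose 5) + (14 choose 6) + (14 choose 7) + (14 choose 8) + (14 choose 9) + 1
     = 1 + 14 + 91 + 364 + 1001 + 2002 + 3003 + 3432 + 3003 + 2002 + 1
     = 14914.

14914


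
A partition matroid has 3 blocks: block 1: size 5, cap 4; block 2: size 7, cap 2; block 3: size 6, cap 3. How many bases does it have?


A basis picks exactly ci elements from block i.
Number of bases = product of C(|Si|, ci).
= C(5,4) * C(7,2) * C(6,3)
= 5 * 21 * 20
= 2100.

2100


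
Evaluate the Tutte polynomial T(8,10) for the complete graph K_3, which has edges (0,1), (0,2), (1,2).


T(K_3; x,y) = x^2 + x + y.
T(8,10) = 64 + 8 + 10 = 82.

82


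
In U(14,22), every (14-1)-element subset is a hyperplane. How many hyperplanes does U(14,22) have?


Hyperplanes of U(14,22) are flats of rank 13.
In a uniform matroid, these are exactly the (13)-element subsets.
Count = C(22,13) = 497420.

497420


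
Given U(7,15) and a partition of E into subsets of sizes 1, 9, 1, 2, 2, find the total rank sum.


r(Ai) = min(|Ai|, 7) for each part.
Sum = min(1,7) + min(9,7) + min(1,7) + min(2,7) + min(2,7)
    = 1 + 7 + 1 + 2 + 2
    = 13.

13


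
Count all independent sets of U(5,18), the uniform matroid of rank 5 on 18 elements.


Independent sets of U(5,18) are all subsets of size <= 5.
Count = C(18,0) + C(18,1) + C(18,2) + C(18,3) + C(18,4) + C(18,5)
     = 1 + 18 + 153 + 816 + 3060 + 8568
     = 12616.

12616


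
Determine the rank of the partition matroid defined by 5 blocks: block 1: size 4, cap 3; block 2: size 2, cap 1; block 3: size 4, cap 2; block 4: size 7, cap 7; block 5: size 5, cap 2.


Rank of a partition matroid = sum of min(|Si|, ci) for each block.
= min(4,3) + min(2,1) + min(4,2) + min(7,7) + min(5,2)
= 3 + 1 + 2 + 7 + 2
= 15.

15


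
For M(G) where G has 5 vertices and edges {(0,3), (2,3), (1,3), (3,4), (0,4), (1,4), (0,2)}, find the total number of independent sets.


An independent set in a graphic matroid is an acyclic edge subset.
G has 5 vertices and 7 edges.
Enumerate all 2^7 = 128 subsets, checking for acyclicity.
Total independent sets = 82.

82


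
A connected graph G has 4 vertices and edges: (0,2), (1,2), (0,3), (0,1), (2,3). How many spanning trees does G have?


By Kirchhoff's matrix tree theorem, the number of spanning trees equals
the determinant of any cofactor of the Laplacian matrix L.
G has 4 vertices and 5 edges.
Computing the (3 x 3) cofactor determinant gives 8.

8


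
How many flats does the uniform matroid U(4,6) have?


Flats of U(4,6): every subset of size < 4 is a flat, plus E itself.
Count = C(6,0) + C(6,1) + C(6,2) + C(6,3) + 1
     = 1 + 6 + 15 + 20 + 1
     = 43.

43


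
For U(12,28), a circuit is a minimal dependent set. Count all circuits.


In U(12,28), circuits are the (13)-element subsets.
Any set of 13 elements is dependent, and removing any one element gives
an independent set of size 12, so it is a minimal dependent set.
Number of circuits = (28 choose 13) = 37442160.

37442160


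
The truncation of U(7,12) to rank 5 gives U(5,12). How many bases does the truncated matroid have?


Truncating U(7,12) to rank 5 gives U(5,12).
Bases of U(5,12) are all 5-element subsets of 12 elements.
Number of bases = C(12,5) = 12! / (5! * 7!) = 792.

792


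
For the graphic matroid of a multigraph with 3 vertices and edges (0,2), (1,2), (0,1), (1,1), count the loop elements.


In a graphic matroid, a loop is a self-loop edge (u,u) with rank 0.
Examining all 4 edges for self-loops...
Self-loops found: (1,1)
Number of loops = 1.

1


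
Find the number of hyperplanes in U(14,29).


Hyperplanes of U(14,29) are flats of rank 13.
In a uniform matroid, these are exactly the (13)-element subsets.
Count = (29 choose 13) = 67863915.

67863915


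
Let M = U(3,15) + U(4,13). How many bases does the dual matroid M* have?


(M1+M2)* = M1* + M2*.
M1* = U(12,15), bases: C(15,12) = 455.
M2* = U(9,13), bases: C(13,9) = 715.
|B(M*)| = 455 * 715 = 325325.

325325


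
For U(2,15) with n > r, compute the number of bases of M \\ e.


Deleting e from U(2,15) gives U(2,14) since n > r.
Bases of U(2,14) = C(14,2) = 14! / (2! * 12!) = 91.

91


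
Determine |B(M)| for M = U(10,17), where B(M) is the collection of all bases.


Bases of U(10,17) are all 10-element subsets of the 17-element ground set.
Number of bases = C(17,10).
C(17,10) = 19448.

19448


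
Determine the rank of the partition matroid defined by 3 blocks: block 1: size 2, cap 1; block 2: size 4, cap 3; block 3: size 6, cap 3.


Rank of a partition matroid = sum of min(|Si|, ci) for each block.
= min(2,1) + min(4,3) + min(6,3)
= 1 + 3 + 3
= 7.

7


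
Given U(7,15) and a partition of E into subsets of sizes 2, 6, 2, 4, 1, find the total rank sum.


r(Ai) = min(|Ai|, 7) for each part.
Sum = min(2,7) + min(6,7) + min(2,7) + min(4,7) + min(1,7)
    = 2 + 6 + 2 + 4 + 1
    = 15.

15


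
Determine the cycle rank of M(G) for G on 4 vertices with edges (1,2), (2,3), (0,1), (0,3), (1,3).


Cycle rank (nullity) = |E| - r(M) = |E| - (|V| - c).
|E| = 5, |V| = 4, c = 1.
Nullity = 5 - (4 - 1) = 5 - 3 = 2.

2


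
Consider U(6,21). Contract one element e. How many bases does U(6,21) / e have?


Contracting e from U(6,21) gives U(5,20).
Bases of U(5,20) = (20 choose 5) = 15504.

15504


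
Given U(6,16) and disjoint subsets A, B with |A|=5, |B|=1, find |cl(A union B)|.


|A union B| = 5 + 1 = 6 (disjoint).
In U(6,16), cl(S) = S if |S| < 6, else cl(S) = E.
Since 6 >= 6, cl(A union B) = E.
|cl(A union B)| = 16.

16


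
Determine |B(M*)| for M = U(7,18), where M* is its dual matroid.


The dual of U(r,n) is U(n-r, n) = U(11,18).
Bases of U(11,18) are all (11)-element subsets.
|B(M*)| = (18 choose 11) = 31824.

31824


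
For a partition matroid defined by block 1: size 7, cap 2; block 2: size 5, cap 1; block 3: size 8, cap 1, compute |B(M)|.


A basis picks exactly ci elements from block i.
Number of bases = product of C(|Si|, ci).
= C(7,2) * C(5,1) * C(8,1)
= 21 * 5 * 8
= 840.

840


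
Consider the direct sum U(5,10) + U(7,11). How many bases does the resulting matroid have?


Bases of a direct sum M1 + M2: |B| = |B(M1)| * |B(M2)|.
|B(U(5,10))| = C(10,5) = 252.
|B(U(7,11))| = C(11,7) = 330.
Total bases = 252 * 330 = 83160.

83160


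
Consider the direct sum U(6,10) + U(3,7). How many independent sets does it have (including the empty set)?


For a direct sum, |I(M1+M2)| = |I(M1)| * |I(M2)|.
|I(U(6,10))| = sum C(10,k) for k=0..6 = 848.
|I(U(3,7))| = sum C(7,k) for k=0..3 = 64.
Total = 848 * 64 = 54272.

54272


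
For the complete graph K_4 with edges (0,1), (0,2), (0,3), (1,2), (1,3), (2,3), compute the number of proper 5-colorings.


P(K_4, k) = k(k-1)(k-2)...(k-3).
P(5) = (5) * (4) * (3) * (2) = 120.

120


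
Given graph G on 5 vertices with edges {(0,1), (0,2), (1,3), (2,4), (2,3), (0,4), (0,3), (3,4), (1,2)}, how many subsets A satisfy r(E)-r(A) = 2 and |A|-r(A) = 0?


R(x,y) = sum over A in 2^E of x^(r(E)-r(A)) * y^(|A|-r(A)).
G has 5 vertices, 9 edges. r(E) = 4.
Enumerate all 2^9 = 512 subsets.
Count subsets with r(E)-r(A)=2 and |A|-r(A)=0: 36.

36


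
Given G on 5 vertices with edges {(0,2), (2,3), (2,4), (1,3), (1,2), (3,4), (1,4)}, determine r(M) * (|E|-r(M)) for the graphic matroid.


r(M) = |V| - c = 5 - 1 = 4.
nullity = |E| - r(M) = 7 - 4 = 3.
Product = 4 * 3 = 12.

12


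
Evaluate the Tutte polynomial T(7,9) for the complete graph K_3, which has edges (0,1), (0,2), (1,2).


T(K_3; x,y) = x^2 + x + y.
T(7,9) = 49 + 7 + 9 = 65.

65


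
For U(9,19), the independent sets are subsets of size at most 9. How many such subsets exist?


Independent sets of U(9,19) are all subsets of size <= 9.
Count = C(19,0) + C(19,1) + C(19,2) + C(19,3) + C(19,4) + C(19,5) + C(19,6) + C(19,7) + C(19,8) + C(19,9)
     = 1 + 19 + 171 + 969 + 3876 + 11628 + 27132 + 50388 + 75582 + 92378
     = 262144.

262144


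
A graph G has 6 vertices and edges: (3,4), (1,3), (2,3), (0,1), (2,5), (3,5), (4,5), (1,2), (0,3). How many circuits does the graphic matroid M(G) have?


A circuit in a graphic matroid = edge set of a simple cycle.
G has 6 vertices and 9 edges.
Enumerating all minimal edge subsets forming cycles...
Total circuits found: 10.

10


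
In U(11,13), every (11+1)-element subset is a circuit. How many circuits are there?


In U(11,13), circuits are the (12)-element subsets.
Any set of 12 elements is dependent, and removing any one element gives
an independent set of size 11, so it is a minimal dependent set.
Number of circuits = C(13,12) = 13! / (12! * 1!) = 13.

13


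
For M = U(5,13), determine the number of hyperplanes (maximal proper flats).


Hyperplanes of U(5,13) are flats of rank 4.
In a uniform matroid, these are exactly the (4)-element subsets.
Count = (13 choose 4) = 715.

715


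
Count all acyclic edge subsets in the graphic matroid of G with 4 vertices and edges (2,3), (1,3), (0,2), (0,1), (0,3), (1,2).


An independent set in a graphic matroid is an acyclic edge subset.
G has 4 vertices and 6 edges.
Enumerate all 2^6 = 64 subsets, checking for acyclicity.
Total independent sets = 38.

38


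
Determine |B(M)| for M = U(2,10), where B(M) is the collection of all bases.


Bases of U(2,10) are all 2-element subsets of the 10-element ground set.
Number of bases = C(10,2).
(10 choose 2) = 45.

45


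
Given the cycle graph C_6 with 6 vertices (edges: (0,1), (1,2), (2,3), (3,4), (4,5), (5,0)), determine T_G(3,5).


T(C_6; x,y) = x + x^2 + ... + x^(5) + y.
T(3,5) = 3^1 + 3^2 + 3^3 + 3^4 + 3^5 + 5
= 3 + 9 + 27 + 81 + 243 + 5
= 368.

368


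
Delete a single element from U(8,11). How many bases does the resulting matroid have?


Deleting e from U(8,11) gives U(8,10) since n > r.
Bases of U(8,10) = C(10,8) = 45.

45


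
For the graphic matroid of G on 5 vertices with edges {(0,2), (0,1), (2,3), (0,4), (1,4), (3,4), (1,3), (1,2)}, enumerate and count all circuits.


A circuit in a graphic matroid = edge set of a simple cycle.
G has 5 vertices and 8 edges.
Enumerating all minimal edge subsets forming cycles...
Total circuits found: 13.

13


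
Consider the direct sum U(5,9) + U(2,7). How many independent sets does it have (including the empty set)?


For a direct sum, |I(M1+M2)| = |I(M1)| * |I(M2)|.
|I(U(5,9))| = sum C(9,k) for k=0..5 = 382.
|I(U(2,7))| = sum C(7,k) for k=0..2 = 29.
Total = 382 * 29 = 11078.

11078


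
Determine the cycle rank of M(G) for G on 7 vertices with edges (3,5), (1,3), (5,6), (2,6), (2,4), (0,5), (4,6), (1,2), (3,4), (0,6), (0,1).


Cycle rank (nullity) = |E| - r(M) = |E| - (|V| - c).
|E| = 11, |V| = 7, c = 1.
Nullity = 11 - (7 - 1) = 11 - 6 = 5.

5


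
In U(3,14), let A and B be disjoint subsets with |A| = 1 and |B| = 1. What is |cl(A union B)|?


|A union B| = 1 + 1 = 2 (disjoint).
In U(3,14), cl(S) = S if |S| < 3, else cl(S) = E.
Since 2 < 3, cl(A union B) = A union B.
|cl(A union B)| = 2.

2


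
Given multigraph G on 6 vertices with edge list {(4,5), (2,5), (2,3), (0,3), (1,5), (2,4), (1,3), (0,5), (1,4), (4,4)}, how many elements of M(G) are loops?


In a graphic matroid, a loop is a self-loop edge (u,u) with rank 0.
Examining all 10 edges for self-loops...
Self-loops found: (4,4)
Number of loops = 1.

1


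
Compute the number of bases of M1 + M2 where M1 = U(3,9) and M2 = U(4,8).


Bases of a direct sum M1 + M2: |B| = |B(M1)| * |B(M2)|.
|B(U(3,9))| = C(9,3) = 84.
|B(U(4,8))| = C(8,4) = 70.
Total bases = 84 * 70 = 5880.

5880


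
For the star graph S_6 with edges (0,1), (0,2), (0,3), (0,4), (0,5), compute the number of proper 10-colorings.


P(tree, k) = k * (k-1)^(5) for any tree on 6 vertices.
P(10) = 10 * 9^5 = 10 * 59049 = 590490.

590490


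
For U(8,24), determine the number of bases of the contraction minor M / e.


Contracting e from U(8,24) gives U(7,23).
Bases of U(7,23) = (23 choose 7) = 245157.

245157


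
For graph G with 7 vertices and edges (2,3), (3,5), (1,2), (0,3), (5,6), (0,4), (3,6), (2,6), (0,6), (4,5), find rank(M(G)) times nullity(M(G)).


r(M) = |V| - c = 7 - 1 = 6.
nullity = |E| - r(M) = 10 - 6 = 4.
Product = 6 * 4 = 24.

24


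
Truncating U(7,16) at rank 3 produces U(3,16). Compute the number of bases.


Truncating U(7,16) to rank 3 gives U(3,16).
Bases of U(3,16) are all 3-element subsets of 16 elements.
Number of bases = (16 choose 3) = 560.

560


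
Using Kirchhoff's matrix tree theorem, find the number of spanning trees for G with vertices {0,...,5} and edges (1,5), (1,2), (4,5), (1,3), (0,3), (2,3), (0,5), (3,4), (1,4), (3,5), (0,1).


By Kirchhoff's matrix tree theorem, the number of spanning trees equals
the determinant of any cofactor of the Laplacian matrix L.
G has 6 vertices and 11 edges.
Computing the (5 x 5) cofactor determinant gives 180.

180


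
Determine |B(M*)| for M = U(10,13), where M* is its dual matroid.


The dual of U(r,n) is U(n-r, n) = U(3,13).
Bases of U(3,13) are all (3)-element subsets.
|B(M*)| = C(13,3) = 13! / (3! * 10!) = 286.

286


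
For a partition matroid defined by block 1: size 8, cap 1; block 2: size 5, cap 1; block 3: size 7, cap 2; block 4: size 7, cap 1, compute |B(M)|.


A basis picks exactly ci elements from block i.
Number of bases = product of C(|Si|, ci).
= C(8,1) * C(5,1) * C(7,2) * C(7,1)
= 8 * 5 * 21 * 7
= 5880.

5880


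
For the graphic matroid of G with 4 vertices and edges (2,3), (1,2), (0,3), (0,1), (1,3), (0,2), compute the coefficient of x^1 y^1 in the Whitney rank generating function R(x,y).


R(x,y) = sum over A in 2^E of x^(r(E)-r(A)) * y^(|A|-r(A)).
G has 4 vertices, 6 edges. r(E) = 3.
Enumerate all 2^6 = 64 subsets.
Count subsets with r(E)-r(A)=1 and |A|-r(A)=1: 4.

4


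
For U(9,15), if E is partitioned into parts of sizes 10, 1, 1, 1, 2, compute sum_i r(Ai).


r(Ai) = min(|Ai|, 9) for each part.
Sum = min(10,9) + min(1,9) + min(1,9) + min(1,9) + min(2,9)
    = 9 + 1 + 1 + 1 + 2
    = 14.

14


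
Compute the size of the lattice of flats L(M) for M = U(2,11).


Flats of U(2,11): every subset of size < 2 is a flat, plus E itself.
Count = C(11,0) + C(11,1) + 1
     = 1 + 11 + 1
     = 13.

13


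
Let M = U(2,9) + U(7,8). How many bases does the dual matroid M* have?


(M1+M2)* = M1* + M2*.
M1* = U(7,9), bases: C(9,7) = 36.
M2* = U(1,8), bases: C(8,1) = 8.
|B(M*)| = 36 * 8 = 288.

288


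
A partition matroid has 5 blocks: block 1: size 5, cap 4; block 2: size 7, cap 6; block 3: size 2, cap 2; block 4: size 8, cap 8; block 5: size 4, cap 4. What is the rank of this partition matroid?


Rank of a partition matroid = sum of min(|Si|, ci) for each block.
= min(5,4) + min(7,6) + min(2,2) + min(8,8) + min(4,4)
= 4 + 6 + 2 + 8 + 4
= 24.

24


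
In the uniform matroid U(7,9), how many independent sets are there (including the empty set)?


Independent sets of U(7,9) are all subsets of size <= 7.
Count = (9 choose 0) + (9 choose 1) + (9 choose 2) + (9 choose 3) + (9 choose 4) + (9 choose 5) + (9 choose 6) + (9 choose 7)
     = 1 + 9 + 36 + 84 + 126 + 126 + 84 + 36
     = 502.

502


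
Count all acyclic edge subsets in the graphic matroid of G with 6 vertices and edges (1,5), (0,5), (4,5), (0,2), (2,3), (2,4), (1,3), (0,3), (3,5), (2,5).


An independent set in a graphic matroid is an acyclic edge subset.
G has 6 vertices and 10 edges.
Enumerate all 2^10 = 1024 subsets, checking for acyclicity.
Total independent sets = 430.

430


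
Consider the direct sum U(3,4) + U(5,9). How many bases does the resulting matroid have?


Bases of a direct sum M1 + M2: |B| = |B(M1)| * |B(M2)|.
|B(U(3,4))| = C(4,3) = 4.
|B(U(5,9))| = C(9,5) = 126.
Total bases = 4 * 126 = 504.

504


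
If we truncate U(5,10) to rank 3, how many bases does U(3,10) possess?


Truncating U(5,10) to rank 3 gives U(3,10).
Bases of U(3,10) are all 3-element subsets of 10 elements.
Number of bases = C(10,3) = (10 * 9 * 8) / (1 * 2 * 3) = 120.

120


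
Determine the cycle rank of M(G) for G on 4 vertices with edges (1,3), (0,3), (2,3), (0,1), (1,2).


Cycle rank (nullity) = |E| - r(M) = |E| - (|V| - c).
|E| = 5, |V| = 4, c = 1.
Nullity = 5 - (4 - 1) = 5 - 3 = 2.

2


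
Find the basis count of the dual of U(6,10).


The dual of U(r,n) is U(n-r, n) = U(4,10).
Bases of U(4,10) are all (4)-element subsets.
|B(M*)| = C(10,4) = (10 * 9 * 8 * 7) / (1 * 2 * 3 * 4) = 210.

210


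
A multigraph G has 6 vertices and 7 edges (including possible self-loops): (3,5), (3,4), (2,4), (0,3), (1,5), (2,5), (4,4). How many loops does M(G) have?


In a graphic matroid, a loop is a self-loop edge (u,u) with rank 0.
Examining all 7 edges for self-loops...
Self-loops found: (4,4)
Number of loops = 1.

1


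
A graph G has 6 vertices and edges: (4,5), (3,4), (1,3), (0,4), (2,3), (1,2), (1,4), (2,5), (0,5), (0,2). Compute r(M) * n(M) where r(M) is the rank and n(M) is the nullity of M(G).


r(M) = |V| - c = 6 - 1 = 5.
nullity = |E| - r(M) = 10 - 5 = 5.
Product = 5 * 5 = 25.

25


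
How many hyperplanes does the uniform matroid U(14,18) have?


Hyperplanes of U(14,18) are flats of rank 13.
In a uniform matroid, these are exactly the (13)-element subsets.
Count = C(18,13) = 18! / (13! * 5!) = 8568.

8568


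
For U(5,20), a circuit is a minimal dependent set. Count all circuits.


In U(5,20), circuits are the (6)-element subsets.
Any set of 6 elements is dependent, and removing any one element gives
an independent set of size 5, so it is a minimal dependent set.
Number of circuits = C(20,6) = 38760.

38760


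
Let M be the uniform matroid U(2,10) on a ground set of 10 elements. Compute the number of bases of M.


Bases of U(2,10) are all 2-element subsets of the 10-element ground set.
Number of bases = C(10,2).
C(10,2) = 10! / (2! * 8!) = 45.

45


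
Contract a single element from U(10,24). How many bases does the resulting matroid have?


Contracting e from U(10,24) gives U(9,23).
Bases of U(9,23) = C(23,9) = 23! / (9! * 14!) = 817190.

817190


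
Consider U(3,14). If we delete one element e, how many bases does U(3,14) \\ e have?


Deleting e from U(3,14) gives U(3,13) since n > r.
Bases of U(3,13) = C(13,3) = (13 * 12 * 11) / (1 * 2 * 3) = 286.

286


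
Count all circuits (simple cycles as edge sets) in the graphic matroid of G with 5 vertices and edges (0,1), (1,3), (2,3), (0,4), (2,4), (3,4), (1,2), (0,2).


A circuit in a graphic matroid = edge set of a simple cycle.
G has 5 vertices and 8 edges.
Enumerating all minimal edge subsets forming cycles...
Total circuits found: 13.

13


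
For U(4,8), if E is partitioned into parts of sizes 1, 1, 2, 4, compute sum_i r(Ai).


r(Ai) = min(|Ai|, 4) for each part.
Sum = min(1,4) + min(1,4) + min(2,4) + min(4,4)
    = 1 + 1 + 2 + 4
    = 8.

8


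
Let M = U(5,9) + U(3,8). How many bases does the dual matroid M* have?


(M1+M2)* = M1* + M2*.
M1* = U(4,9), bases: C(9,4) = 126.
M2* = U(5,8), bases: C(8,5) = 56.
|B(M*)| = 126 * 56 = 7056.

7056


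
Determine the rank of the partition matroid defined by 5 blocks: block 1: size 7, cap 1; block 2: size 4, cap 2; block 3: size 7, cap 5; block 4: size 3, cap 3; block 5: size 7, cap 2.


Rank of a partition matroid = sum of min(|Si|, ci) for each block.
= min(7,1) + min(4,2) + min(7,5) + min(3,3) + min(7,2)
= 1 + 2 + 5 + 3 + 2
= 13.

13


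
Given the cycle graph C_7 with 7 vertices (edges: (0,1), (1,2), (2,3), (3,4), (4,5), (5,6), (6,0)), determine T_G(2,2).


T(C_7; x,y) = x + x^2 + ... + x^(6) + y.
T(2,2) = 2^1 + 2^2 + 2^3 + 2^4 + 2^5 + 2^6 + 2
= 2 + 4 + 8 + 16 + 32 + 64 + 2
= 128.

128


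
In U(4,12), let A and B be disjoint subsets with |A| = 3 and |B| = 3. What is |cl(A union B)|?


|A union B| = 3 + 3 = 6 (disjoint).
In U(4,12), cl(S) = S if |S| < 4, else cl(S) = E.
Since 6 >= 4, cl(A union B) = E.
|cl(A union B)| = 12.

12


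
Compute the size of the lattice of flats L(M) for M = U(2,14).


Flats of U(2,14): every subset of size < 2 is a flat, plus E itself.
Count = C(14,0) + C(14,1) + 1
     = 1 + 14 + 1
     = 16.

16


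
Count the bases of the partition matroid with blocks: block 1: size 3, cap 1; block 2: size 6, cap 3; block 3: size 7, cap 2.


A basis picks exactly ci elements from block i.
Number of bases = product of C(|Si|, ci).
= C(3,1) * C(6,3) * C(7,2)
= 3 * 20 * 21
= 1260.

1260


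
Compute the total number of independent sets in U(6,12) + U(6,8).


For a direct sum, |I(M1+M2)| = |I(M1)| * |I(M2)|.
|I(U(6,12))| = sum C(12,k) for k=0..6 = 2510.
|I(U(6,8))| = sum C(8,k) for k=0..6 = 247.
Total = 2510 * 247 = 619970.

619970


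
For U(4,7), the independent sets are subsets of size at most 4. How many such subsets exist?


Independent sets of U(4,7) are all subsets of size <= 4.
Count = (7 choose 0) + (7 choose 1) + (7 choose 2) + (7 choose 3) + (7 choose 4)
     = 1 + 7 + 21 + 35 + 35
     = 99.

99


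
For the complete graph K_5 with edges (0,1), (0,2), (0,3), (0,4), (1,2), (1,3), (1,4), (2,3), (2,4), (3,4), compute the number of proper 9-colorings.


P(K_5, k) = k(k-1)(k-2)...(k-4).
P(9) = (9) * (8) * (7) * (6) * (5) = 15120.

15120


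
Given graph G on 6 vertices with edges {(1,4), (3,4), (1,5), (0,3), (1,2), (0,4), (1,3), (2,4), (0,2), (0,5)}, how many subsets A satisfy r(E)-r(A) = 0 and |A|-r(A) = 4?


R(x,y) = sum over A in 2^E of x^(r(E)-r(A)) * y^(|A|-r(A)).
G has 6 vertices, 10 edges. r(E) = 5.
Enumerate all 2^10 = 1024 subsets.
Count subsets with r(E)-r(A)=0 and |A|-r(A)=4: 10.

10


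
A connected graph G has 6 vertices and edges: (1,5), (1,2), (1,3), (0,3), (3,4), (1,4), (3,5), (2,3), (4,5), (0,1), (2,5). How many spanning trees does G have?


By Kirchhoff's matrix tree theorem, the number of spanning trees equals
the determinant of any cofactor of the Laplacian matrix L.
G has 6 vertices and 11 edges.
Computing the (5 x 5) cofactor determinant gives 180.

180


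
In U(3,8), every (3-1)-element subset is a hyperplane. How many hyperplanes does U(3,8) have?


Hyperplanes of U(3,8) are flats of rank 2.
In a uniform matroid, these are exactly the (2)-element subsets.
Count = C(8,2) = (8 * 7) / (1 * 2) = 28.

28


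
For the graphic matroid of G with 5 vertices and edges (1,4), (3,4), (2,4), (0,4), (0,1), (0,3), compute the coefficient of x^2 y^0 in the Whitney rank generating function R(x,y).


R(x,y) = sum over A in 2^E of x^(r(E)-r(A)) * y^(|A|-r(A)).
G has 5 vertices, 6 edges. r(E) = 4.
Enumerate all 2^6 = 64 subsets.
Count subsets with r(E)-r(A)=2 and |A|-r(A)=0: 15.

15


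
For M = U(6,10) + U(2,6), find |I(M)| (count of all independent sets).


For a direct sum, |I(M1+M2)| = |I(M1)| * |I(M2)|.
|I(U(6,10))| = sum C(10,k) for k=0..6 = 848.
|I(U(2,6))| = sum C(6,k) for k=0..2 = 22.
Total = 848 * 22 = 18656.

18656


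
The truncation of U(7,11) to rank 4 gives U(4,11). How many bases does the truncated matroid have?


Truncating U(7,11) to rank 4 gives U(4,11).
Bases of U(4,11) are all 4-element subsets of 11 elements.
Number of bases = C(11,4) = 11! / (4! * 7!) = 330.

330


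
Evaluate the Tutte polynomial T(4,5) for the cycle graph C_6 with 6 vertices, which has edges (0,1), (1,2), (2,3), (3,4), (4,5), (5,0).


T(C_6; x,y) = x + x^2 + ... + x^(5) + y.
T(4,5) = 4^1 + 4^2 + 4^3 + 4^4 + 4^5 + 5
= 4 + 16 + 64 + 256 + 1024 + 5
= 1369.

1369


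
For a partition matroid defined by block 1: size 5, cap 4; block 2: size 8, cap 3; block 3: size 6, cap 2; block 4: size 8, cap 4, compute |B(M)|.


A basis picks exactly ci elements from block i.
Number of bases = product of C(|Si|, ci).
= C(5,4) * C(8,3) * C(6,2) * C(8,4)
= 5 * 56 * 15 * 70
= 294000.

294000


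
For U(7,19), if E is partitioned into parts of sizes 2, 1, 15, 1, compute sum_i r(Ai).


r(Ai) = min(|Ai|, 7) for each part.
Sum = min(2,7) + min(1,7) + min(15,7) + min(1,7)
    = 2 + 1 + 7 + 1
    = 11.

11


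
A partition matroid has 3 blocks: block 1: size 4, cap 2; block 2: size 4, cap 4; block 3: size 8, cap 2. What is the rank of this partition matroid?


Rank of a partition matroid = sum of min(|Si|, ci) for each block.
= min(4,2) + min(4,4) + min(8,2)
= 2 + 4 + 2
= 8.

8


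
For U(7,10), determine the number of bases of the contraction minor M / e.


Contracting e from U(7,10) gives U(6,9).
Bases of U(6,9) = C(9,6) = 9! / (6! * 3!) = 84.

84


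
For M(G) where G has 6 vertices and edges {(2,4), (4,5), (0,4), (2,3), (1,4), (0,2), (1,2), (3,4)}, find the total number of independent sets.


An independent set in a graphic matroid is an acyclic edge subset.
G has 6 vertices and 8 edges.
Enumerate all 2^8 = 256 subsets, checking for acyclicity.
Total independent sets = 162.

162


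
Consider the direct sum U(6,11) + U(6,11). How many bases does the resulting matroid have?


Bases of a direct sum M1 + M2: |B| = |B(M1)| * |B(M2)|.
|B(U(6,11))| = C(11,6) = 462.
|B(U(6,11))| = C(11,6) = 462.
Total bases = 462 * 462 = 213444.

213444


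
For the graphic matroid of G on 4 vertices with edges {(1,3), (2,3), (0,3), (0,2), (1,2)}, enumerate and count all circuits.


A circuit in a graphic matroid = edge set of a simple cycle.
G has 4 vertices and 5 edges.
Enumerating all minimal edge subsets forming cycles...
Total circuits found: 3.

3


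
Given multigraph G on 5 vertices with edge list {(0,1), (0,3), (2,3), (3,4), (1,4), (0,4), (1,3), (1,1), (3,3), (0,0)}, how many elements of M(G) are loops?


In a graphic matroid, a loop is a self-loop edge (u,u) with rank 0.
Examining all 10 edges for self-loops...
Self-loops found: (1,1), (3,3), (0,0)
Number of loops = 3.

3


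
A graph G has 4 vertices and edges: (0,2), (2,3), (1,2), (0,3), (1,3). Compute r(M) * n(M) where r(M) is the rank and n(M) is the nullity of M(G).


r(M) = |V| - c = 4 - 1 = 3.
nullity = |E| - r(M) = 5 - 3 = 2.
Product = 3 * 2 = 6.

6


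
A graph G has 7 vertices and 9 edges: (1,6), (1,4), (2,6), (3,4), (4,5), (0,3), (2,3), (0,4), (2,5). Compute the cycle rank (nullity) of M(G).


Cycle rank (nullity) = |E| - r(M) = |E| - (|V| - c).
|E| = 9, |V| = 7, c = 1.
Nullity = 9 - (7 - 1) = 9 - 6 = 3.

3


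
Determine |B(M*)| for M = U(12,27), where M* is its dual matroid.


The dual of U(r,n) is U(n-r, n) = U(15,27).
Bases of U(15,27) are all (15)-element subsets.
|B(M*)| = C(27,15) = 17383860.

17383860


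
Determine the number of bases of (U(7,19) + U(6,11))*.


(M1+M2)* = M1* + M2*.
M1* = U(12,19), bases: C(19,12) = 50388.
M2* = U(5,11), bases: C(11,5) = 462.
|B(M*)| = 50388 * 462 = 23279256.

23279256


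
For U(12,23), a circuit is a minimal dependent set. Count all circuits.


In U(12,23), circuits are the (13)-element subsets.
Any set of 13 elements is dependent, and removing any one element gives
an independent set of size 12, so it is a minimal dependent set.
Number of circuits = (23 choose 13) = 1144066.

1144066


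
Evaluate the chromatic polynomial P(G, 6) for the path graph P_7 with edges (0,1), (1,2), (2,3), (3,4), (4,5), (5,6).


P(P_7, k) = k * (k-1)^(6).
P(6) = 6 * 5^6 = 6 * 15625 = 93750.

93750


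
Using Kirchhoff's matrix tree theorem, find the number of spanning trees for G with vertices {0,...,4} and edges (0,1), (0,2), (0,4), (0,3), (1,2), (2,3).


By Kirchhoff's matrix tree theorem, the number of spanning trees equals
the determinant of any cofactor of the Laplacian matrix L.
G has 5 vertices and 6 edges.
Computing the (4 x 4) cofactor determinant gives 8.

8


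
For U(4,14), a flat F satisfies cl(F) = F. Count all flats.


Flats of U(4,14): every subset of size < 4 is a flat, plus E itself.
Count = (14 choose 0) + (14 choose 1) + (14 choose 2) + (14 choose 3) + 1
     = 1 + 14 + 91 + 364 + 1
     = 471.

471


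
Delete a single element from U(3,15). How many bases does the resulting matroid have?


Deleting e from U(3,15) gives U(3,14) since n > r.
Bases of U(3,14) = C(14,3) = 14! / (3! * 11!) = 364.

364


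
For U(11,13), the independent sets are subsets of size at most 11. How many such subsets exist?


Independent sets of U(11,13) are all subsets of size <= 11.
Count = C(13,0) + C(13,1) + C(13,2) + C(13,3) + C(13,4) + C(13,5) + C(13,6) + C(13,7) + C(13,8) + C(13,9) + C(13,10) + C(13,11)
     = 1 + 13 + 78 + 286 + 715 + 1287 + 1716 + 1716 + 1287 + 715 + 286 + 78
     = 8178.

8178


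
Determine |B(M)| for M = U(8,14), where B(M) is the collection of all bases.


Bases of U(8,14) are all 8-element subsets of the 14-element ground set.
Number of bases = C(14,8).
(14 choose 8) = 3003.

3003


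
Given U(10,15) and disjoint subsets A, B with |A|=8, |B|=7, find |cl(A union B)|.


|A union B| = 8 + 7 = 15 (disjoint).
In U(10,15), cl(S) = S if |S| < 10, else cl(S) = E.
Since 15 >= 10, cl(A union B) = E.
|cl(A union B)| = 15.

15


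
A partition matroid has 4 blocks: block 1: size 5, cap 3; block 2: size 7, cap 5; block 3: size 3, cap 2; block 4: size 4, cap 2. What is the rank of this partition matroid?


Rank of a partition matroid = sum of min(|Si|, ci) for each block.
= min(5,3) + min(7,5) + min(3,2) + min(4,2)
= 3 + 5 + 2 + 2
= 12.

12


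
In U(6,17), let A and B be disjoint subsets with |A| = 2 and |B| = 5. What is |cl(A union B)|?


|A union B| = 2 + 5 = 7 (disjoint).
In U(6,17), cl(S) = S if |S| < 6, else cl(S) = E.
Since 7 >= 6, cl(A union B) = E.
|cl(A union B)| = 17.

17


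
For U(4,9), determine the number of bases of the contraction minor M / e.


Contracting e from U(4,9) gives U(3,8).
Bases of U(3,8) = C(8,3) = 8! / (3! * 5!) = 56.

56


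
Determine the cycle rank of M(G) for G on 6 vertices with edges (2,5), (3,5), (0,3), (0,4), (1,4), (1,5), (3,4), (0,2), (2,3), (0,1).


Cycle rank (nullity) = |E| - r(M) = |E| - (|V| - c).
|E| = 10, |V| = 6, c = 1.
Nullity = 10 - (6 - 1) = 10 - 5 = 5.

5


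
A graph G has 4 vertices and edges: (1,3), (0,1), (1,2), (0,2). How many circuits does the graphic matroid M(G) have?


A circuit in a graphic matroid = edge set of a simple cycle.
G has 4 vertices and 4 edges.
Enumerating all minimal edge subsets forming cycles...
Total circuits found: 1.

1


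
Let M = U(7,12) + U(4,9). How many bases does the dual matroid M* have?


(M1+M2)* = M1* + M2*.
M1* = U(5,12), bases: C(12,5) = 792.
M2* = U(5,9), bases: C(9,5) = 126.
|B(M*)| = 792 * 126 = 99792.

99792


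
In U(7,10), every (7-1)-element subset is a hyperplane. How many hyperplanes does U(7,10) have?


Hyperplanes of U(7,10) are flats of rank 6.
In a uniform matroid, these are exactly the (6)-element subsets.
Count = C(10,6) = 210.

210


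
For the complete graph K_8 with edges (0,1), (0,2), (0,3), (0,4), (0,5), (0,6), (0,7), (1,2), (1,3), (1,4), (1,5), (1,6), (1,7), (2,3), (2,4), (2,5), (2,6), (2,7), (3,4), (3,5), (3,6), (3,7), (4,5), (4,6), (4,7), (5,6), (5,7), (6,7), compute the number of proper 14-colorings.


P(K_8, k) = k(k-1)(k-2)...(k-7).
P(14) = (14) * (13) * (12) * (11) * (10) * (9) * (8) * (7) = 121080960.

121080960


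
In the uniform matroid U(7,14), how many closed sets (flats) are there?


Flats of U(7,14): every subset of size < 7 is a flat, plus E itself.
Count = (14 choose 0) + (14 choose 1) + (14 choose 2) + (14 choose 3) + (14 choose 4) + (14 choose 5) + (14 choose 6) + 1
     = 1 + 14 + 91 + 364 + 1001 + 2002 + 3003 + 1
     = 6477.

6477


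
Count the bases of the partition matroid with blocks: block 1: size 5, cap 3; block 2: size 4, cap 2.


A basis picks exactly ci elements from block i.
Number of bases = product of C(|Si|, ci).
= C(5,3) * C(4,2)
= 10 * 6
= 60.

60


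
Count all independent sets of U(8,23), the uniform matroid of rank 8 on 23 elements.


Independent sets of U(8,23) are all subsets of size <= 8.
Count = C(23,0) + C(23,1) + C(23,2) + C(23,3) + C(23,4) + C(23,5) + C(23,6) + C(23,7) + C(23,8)
     = 1 + 23 + 253 + 1771 + 8855 + 33649 + 100947 + 245157 + 490314
     = 880970.

880970


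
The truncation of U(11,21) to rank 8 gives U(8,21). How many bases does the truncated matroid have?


Truncating U(11,21) to rank 8 gives U(8,21).
Bases of U(8,21) are all 8-element subsets of 21 elements.
Number of bases = (21 choose 8) = 203490.

203490


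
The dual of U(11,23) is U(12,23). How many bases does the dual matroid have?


The dual of U(r,n) is U(n-r, n) = U(12,23).
Bases of U(12,23) are all (12)-element subsets.
|B(M*)| = C(23,12) = 1352078.

1352078


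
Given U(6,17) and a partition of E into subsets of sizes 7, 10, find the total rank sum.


r(Ai) = min(|Ai|, 6) for each part.
Sum = min(7,6) + min(10,6)
    = 6 + 6
    = 12.

12


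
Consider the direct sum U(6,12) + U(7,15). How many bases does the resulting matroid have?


Bases of a direct sum M1 + M2: |B| = |B(M1)| * |B(M2)|.
|B(U(6,12))| = C(12,6) = 924.
|B(U(7,15))| = C(15,7) = 6435.
Total bases = 924 * 6435 = 5945940.

5945940


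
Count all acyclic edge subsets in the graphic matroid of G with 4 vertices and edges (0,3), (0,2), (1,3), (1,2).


An independent set in a graphic matroid is an acyclic edge subset.
G has 4 vertices and 4 edges.
Enumerate all 2^4 = 16 subsets, checking for acyclicity.
Total independent sets = 15.

15


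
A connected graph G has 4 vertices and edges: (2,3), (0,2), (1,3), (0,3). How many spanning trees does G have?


By Kirchhoff's matrix tree theorem, the number of spanning trees equals
the determinant of any cofactor of the Laplacian matrix L.
G has 4 vertices and 4 edges.
Computing the (3 x 3) cofactor determinant gives 3.

3


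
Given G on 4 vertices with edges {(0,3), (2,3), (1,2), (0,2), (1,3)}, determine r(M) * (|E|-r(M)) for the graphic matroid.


r(M) = |V| - c = 4 - 1 = 3.
nullity = |E| - r(M) = 5 - 3 = 2.
Product = 3 * 2 = 6.

6


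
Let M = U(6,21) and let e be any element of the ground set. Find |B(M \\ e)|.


Deleting e from U(6,21) gives U(6,20) since n > r.
Bases of U(6,20) = C(20,6) = 20! / (6! * 14!) = 38760.

38760


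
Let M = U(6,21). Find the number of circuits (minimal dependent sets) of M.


In U(6,21), circuits are the (7)-element subsets.
Any set of 7 elements is dependent, and removing any one element gives
an independent set of size 6, so it is a minimal dependent set.
Number of circuits = C(21,7) = 116280.

116280


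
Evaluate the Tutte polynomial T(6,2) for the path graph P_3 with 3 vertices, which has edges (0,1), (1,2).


A path on 3 vertices is a tree with 2 edges.
T(x,y) = x^(2) for any tree.
T(6,2) = 6^2 = 36.

36


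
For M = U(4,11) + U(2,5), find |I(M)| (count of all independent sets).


For a direct sum, |I(M1+M2)| = |I(M1)| * |I(M2)|.
|I(U(4,11))| = sum C(11,k) for k=0..4 = 562.
|I(U(2,5))| = sum C(5,k) for k=0..2 = 16.
Total = 562 * 16 = 8992.

8992
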